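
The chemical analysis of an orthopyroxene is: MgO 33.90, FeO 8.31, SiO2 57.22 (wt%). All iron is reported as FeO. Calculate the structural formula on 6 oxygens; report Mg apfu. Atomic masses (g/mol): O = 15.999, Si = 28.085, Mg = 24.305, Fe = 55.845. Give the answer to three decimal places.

1.764 Mg apfu

MgO: 33.90/40.304 = 0.84111 mol → 0.84111 mol Mg, 0.84111 mol O.
FeO: 8.31/71.844 = 0.11567 mol → 0.11567 mol Fe, 0.11567 mol O.
SiO2: 57.22/60.083 = 0.95235 mol → 0.95235 mol Si, 1.90470 mol O.
Total oxygen = 2.86148 mol. Normalization factor = 6/2.86148 = 2.09682.
Mg per 6 O = 0.84111 × 2.09682 = 1.764.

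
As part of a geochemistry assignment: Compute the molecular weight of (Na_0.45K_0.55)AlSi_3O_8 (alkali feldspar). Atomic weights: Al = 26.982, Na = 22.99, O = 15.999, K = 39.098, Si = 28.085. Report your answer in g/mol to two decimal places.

271.08 g/mol

Na: 0.45 × 22.99 = 10.3455
K: 0.55 × 39.098 = 21.5039
Al: 1 × 26.982 = 26.9820
Si: 3 × 28.085 = 84.2550
O: 8 × 15.999 = 127.9920
Summing the contributions gives the formula mass.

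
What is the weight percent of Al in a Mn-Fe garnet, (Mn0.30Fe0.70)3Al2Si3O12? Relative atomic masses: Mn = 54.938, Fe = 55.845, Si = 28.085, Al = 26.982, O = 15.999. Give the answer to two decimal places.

Molar mass of (Mn0.30Fe0.70)3Al2Si3O12: 0.90×54.938 + 2.10×55.845 + 2×26.982 + 3×28.085 + 12×15.999 = 496.926 g/mol.
Mass of Al per formula unit: 2 × 26.982 = 53.964 g.
Weight fraction Al = 53.964 / 496.926 = 0.1086.

10.86 weight percent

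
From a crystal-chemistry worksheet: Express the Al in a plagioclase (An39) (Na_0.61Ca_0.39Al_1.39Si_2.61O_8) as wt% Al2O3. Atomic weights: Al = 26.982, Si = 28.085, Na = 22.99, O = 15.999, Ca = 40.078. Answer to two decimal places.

Molar mass of Na_0.61Ca_0.39Al_1.39Si_2.61O_8 = 0.61·22.99 + 0.39·40.078 + 1.39·26.982 + 2.61·28.085 + 8·15.999 = 268.453 g/mol.
Each formula unit contains 1.39 Al, equivalent to 1.39/2 = 0.6950 mol Al2O3.
M(Al2O3) = 2×26.982 + 3×15.999 = 101.961 g/mol.
Mass of Al2O3 per formula unit = 0.6950 × 101.961 = 70.863 g.
Al2O3 wt% = 70.863 / 268.453 × 100 = 26.40%.

26.40 wt%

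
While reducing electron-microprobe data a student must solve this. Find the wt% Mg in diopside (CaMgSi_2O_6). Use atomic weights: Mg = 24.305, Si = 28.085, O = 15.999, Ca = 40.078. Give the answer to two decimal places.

11.22 wt%

M(CaMgSi_2O_6) = 216.547 g/mol.
Mg contributes 1 × 24.305 = 24.305 g per mole.
24.305/216.547 = 0.1122 → 11.22%.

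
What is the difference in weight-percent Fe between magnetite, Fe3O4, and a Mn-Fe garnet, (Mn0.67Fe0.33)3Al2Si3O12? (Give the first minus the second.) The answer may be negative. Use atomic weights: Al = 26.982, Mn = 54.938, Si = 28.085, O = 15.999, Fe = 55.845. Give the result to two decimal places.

61.21 percentage points

Fe in Fe3O4: molar mass 231.531 g/mol; 3×55.845 = 167.535 g → 72.36 wt%.
Fe in (Mn0.67Fe0.33)3Al2Si3O12: molar mass 495.919 g/mol; 0.99×55.845 = 55.287 g → 11.15 wt%.
Difference = 72.36 − 11.15 = 61.21 percentage points.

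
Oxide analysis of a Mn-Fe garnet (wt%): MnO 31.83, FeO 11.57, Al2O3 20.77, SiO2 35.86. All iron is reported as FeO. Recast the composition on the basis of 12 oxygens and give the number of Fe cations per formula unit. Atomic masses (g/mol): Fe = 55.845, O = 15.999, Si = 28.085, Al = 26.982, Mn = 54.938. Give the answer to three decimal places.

MnO (M=70.937): mol = 0.44871; Mn = 0.44871, O = 0.44871.
FeO (M=71.844): mol = 0.16104; Fe = 0.16104, O = 0.16104.
Al2O3 (M=101.961): mol = 0.20371; Al = 0.40742, O = 0.61113.
SiO2 (M=60.083): mol = 0.59684; Si = 0.59684, O = 1.19368.
ΣO = 2.41456; factor = 12/ΣO = 4.96985.
Fe apfu = 0.16104 × 4.96985 = 0.800.

0.800 Fe apfu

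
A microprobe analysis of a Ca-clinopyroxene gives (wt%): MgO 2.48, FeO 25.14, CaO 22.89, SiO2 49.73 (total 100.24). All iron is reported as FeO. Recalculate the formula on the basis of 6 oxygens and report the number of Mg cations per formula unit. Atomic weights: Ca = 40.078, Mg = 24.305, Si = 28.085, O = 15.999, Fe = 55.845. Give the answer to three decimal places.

MgO (M=40.304): mol = 0.06153; Mg = 0.06153, O = 0.06153.
FeO (M=71.844): mol = 0.34992; Fe = 0.34992, O = 0.34992.
CaO (M=56.077): mol = 0.40819; Ca = 0.40819, O = 0.40819.
SiO2 (M=60.083): mol = 0.82769; Si = 0.82769, O = 1.65538.
ΣO = 2.47502; factor = 6/ΣO = 2.42422.
Mg apfu = 0.06153 × 2.42422 = 0.149.

0.149 Mg apfu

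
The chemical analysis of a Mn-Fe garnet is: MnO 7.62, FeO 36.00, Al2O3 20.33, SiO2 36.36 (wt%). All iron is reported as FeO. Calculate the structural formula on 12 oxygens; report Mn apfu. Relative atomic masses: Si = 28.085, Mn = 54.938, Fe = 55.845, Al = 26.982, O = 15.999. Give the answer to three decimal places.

0.533 Mn apfu

MnO (M=70.937): mol = 0.10742; Mn = 0.10742, O = 0.10742.
FeO (M=71.844): mol = 0.50109; Fe = 0.50109, O = 0.50109.
Al2O3 (M=101.961): mol = 0.19939; Al = 0.39878, O = 0.59817.
SiO2 (M=60.083): mol = 0.60516; Si = 0.60516, O = 1.21032.
ΣO = 2.41700; factor = 12/ΣO = 4.96483.
Mn apfu = 0.10742 × 4.96483 = 0.533.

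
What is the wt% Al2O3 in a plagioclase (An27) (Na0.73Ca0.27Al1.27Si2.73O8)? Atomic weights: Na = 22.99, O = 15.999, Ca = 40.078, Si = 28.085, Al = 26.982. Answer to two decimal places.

24.29 wt%

Formula mass = 266.535 g/mol.
1.27 Al → 0.6350 mol Al2O3 per formula unit; M(Al2O3) = 101.961, so Al2O3 mass = 64.745 g.
64.745/266.535 × 100 = 24.29 wt%.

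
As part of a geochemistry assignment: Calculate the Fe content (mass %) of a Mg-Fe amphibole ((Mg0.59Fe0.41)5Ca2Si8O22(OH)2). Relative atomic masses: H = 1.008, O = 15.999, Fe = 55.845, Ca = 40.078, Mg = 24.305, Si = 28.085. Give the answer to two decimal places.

Formula mass = 2.95×24.305 + 2.05×55.845 + 2×40.078 + 8×28.085 + 24×15.999 + 2×1.008 = 877.010 g/mol, of which 114.482 g is Fe.
So Fe makes up 114.482/877.010 = 0.1305 of the mass, i.e. 13.05%.

13.05 mass %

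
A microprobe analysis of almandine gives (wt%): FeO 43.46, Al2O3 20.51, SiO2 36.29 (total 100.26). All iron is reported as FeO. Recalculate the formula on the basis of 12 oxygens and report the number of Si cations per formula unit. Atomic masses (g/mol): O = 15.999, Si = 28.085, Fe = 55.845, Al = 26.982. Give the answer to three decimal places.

FeO: 43.46/71.844 = 0.60492 mol → 0.60492 mol Fe, 0.60492 mol O.
Al2O3: 20.51/101.961 = 0.20116 mol → 0.40232 mol Al, 0.60348 mol O.
SiO2: 36.29/60.083 = 0.60400 mol → 0.60400 mol Si, 1.20800 mol O.
Total oxygen = 2.41640 mol. Normalization factor = 12/2.41640 = 4.96607.
Si per 12 O = 0.60400 × 4.96607 = 3.000.

3.000 Si apfu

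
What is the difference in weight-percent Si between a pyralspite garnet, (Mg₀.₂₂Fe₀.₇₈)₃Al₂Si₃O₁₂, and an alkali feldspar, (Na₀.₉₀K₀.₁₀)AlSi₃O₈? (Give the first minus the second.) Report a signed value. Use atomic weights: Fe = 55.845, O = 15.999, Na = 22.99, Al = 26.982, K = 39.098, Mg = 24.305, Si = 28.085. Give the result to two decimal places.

Si in (Mg₀.₂₂Fe₀.₇₈)₃Al₂Si₃O₁₂: molar mass 476.926 g/mol; 3×28.085 = 84.255 g → 17.67 wt%.
Si in (Na₀.₉₀K₀.₁₀)AlSi₃O₈: molar mass 263.830 g/mol; 3×28.085 = 84.255 g → 31.94 wt%.
Difference = 17.67 − 31.94 = -14.27 percentage points.

-14.27 percentage points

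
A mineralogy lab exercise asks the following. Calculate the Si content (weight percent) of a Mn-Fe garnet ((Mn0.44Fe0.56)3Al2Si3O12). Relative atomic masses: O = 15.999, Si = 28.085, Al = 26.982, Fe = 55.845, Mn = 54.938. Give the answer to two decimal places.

M((Mn0.44Fe0.56)3Al2Si3O12) = 496.545 g/mol.
Si contributes 3 × 28.085 = 84.255 g per mole.
84.255/496.545 = 0.1697 → 16.97%.

16.97 weight percent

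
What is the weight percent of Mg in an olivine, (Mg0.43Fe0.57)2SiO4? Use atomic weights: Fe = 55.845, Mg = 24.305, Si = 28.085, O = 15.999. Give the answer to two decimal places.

M((Mg0.43Fe0.57)2SiO4) = 176.647 g/mol.
Mg contributes 0.86 × 24.305 = 20.902 g per mole.
20.902/176.647 = 0.1183 → 11.83%.

11.83 weight percent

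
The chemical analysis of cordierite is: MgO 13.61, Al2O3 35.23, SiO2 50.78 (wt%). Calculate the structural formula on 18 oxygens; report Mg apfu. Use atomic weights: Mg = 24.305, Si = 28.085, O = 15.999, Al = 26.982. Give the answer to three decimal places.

MgO: 13.61/40.304 = 0.33768 mol → 0.33768 mol Mg, 0.33768 mol O.
Al2O3: 35.23/101.961 = 0.34552 mol → 0.69104 mol Al, 1.03656 mol O.
SiO2: 50.78/60.083 = 0.84516 mol → 0.84516 mol Si, 1.69032 mol O.
Total oxygen = 3.06456 mol. Normalization factor = 18/3.06456 = 5.87360.
Mg per 18 O = 0.33768 × 5.87360 = 1.983.

1.983 Mg apfu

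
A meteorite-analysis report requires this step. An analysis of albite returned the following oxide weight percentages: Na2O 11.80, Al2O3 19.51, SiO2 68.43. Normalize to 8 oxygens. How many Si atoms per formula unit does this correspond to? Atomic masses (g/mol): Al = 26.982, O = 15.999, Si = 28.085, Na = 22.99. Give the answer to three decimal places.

Na2O (M=61.979): mol = 0.19039; Na = 0.38078, O = 0.19039.
Al2O3 (M=101.961): mol = 0.19135; Al = 0.38270, O = 0.57405.
SiO2 (M=60.083): mol = 1.13892; Si = 1.13892, O = 2.27784.
ΣO = 3.04228; factor = 8/ΣO = 2.62961.
Si apfu = 1.13892 × 2.62961 = 2.995.

2.995 Si apfu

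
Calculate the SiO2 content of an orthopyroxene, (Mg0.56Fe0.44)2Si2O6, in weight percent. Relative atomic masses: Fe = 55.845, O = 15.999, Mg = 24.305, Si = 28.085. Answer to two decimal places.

52.58 wt%

Molar mass of (Mg0.56Fe0.44)2Si2O6 = 1.12×24.305 + 0.88×55.845 + 2×28.085 + 6×15.999 = 228.529 g/mol.
Each formula unit contains 2 Si, equivalent to 2/1 = 2.0000 mol SiO2.
M(SiO2) = 1×28.085 + 2×15.999 = 60.083 g/mol.
Mass of SiO2 per formula unit = 2.0000 × 60.083 = 120.166 g.
SiO2 wt% = 120.166 / 228.529 × 100 = 52.58%.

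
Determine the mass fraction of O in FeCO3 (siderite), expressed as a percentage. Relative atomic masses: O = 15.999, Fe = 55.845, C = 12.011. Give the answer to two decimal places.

Molar mass of FeCO3: 1*55.845 + 1*12.011 + 3*15.999 = 115.853 g/mol.
Mass of O per formula unit: 3 × 15.999 = 47.997 g.
Weight fraction O = 47.997 / 115.853 = 0.4143.

41.43 weight percent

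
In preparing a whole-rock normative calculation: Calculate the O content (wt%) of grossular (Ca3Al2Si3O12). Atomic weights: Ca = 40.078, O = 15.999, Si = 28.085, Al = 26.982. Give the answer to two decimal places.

M(Ca3Al2Si3O12) = 450.441 g/mol.
O contributes 12 × 15.999 = 191.988 g per mole.
191.988/450.441 = 0.4262 → 42.62%.

42.62 wt%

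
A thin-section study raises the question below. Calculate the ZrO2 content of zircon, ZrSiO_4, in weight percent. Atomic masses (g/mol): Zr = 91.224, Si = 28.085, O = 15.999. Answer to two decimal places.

67.22 wt%

Formula mass = 183.305 g/mol.
1 Zr → 1.0000 mol ZrO2 per formula unit; M(ZrO2) = 123.222, so ZrO2 mass = 123.222 g.
123.222/183.305 × 100 = 67.22 wt%.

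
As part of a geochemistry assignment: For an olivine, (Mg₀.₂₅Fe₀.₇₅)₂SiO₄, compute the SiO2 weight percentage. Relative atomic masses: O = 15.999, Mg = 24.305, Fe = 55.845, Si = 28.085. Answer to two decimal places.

Formula mass = 188.001 g/mol.
1 Si → 1.0000 mol SiO2 per formula unit; M(SiO2) = 60.083, so SiO2 mass = 60.083 g.
60.083/188.001 × 100 = 31.96 wt%.

31.96 wt%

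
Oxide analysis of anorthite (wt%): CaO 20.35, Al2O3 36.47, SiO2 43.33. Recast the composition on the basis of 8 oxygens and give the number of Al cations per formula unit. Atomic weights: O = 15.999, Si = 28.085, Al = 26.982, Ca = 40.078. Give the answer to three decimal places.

1.988 Al apfu

CaO: 20.35/56.077 = 0.36289 mol → 0.36289 mol Ca, 0.36289 mol O.
Al2O3: 36.47/101.961 = 0.35769 mol → 0.71538 mol Al, 1.07307 mol O.
SiO2: 43.33/60.083 = 0.72117 mol → 0.72117 mol Si, 1.44234 mol O.
Total oxygen = 2.87830 mol. Normalization factor = 8/2.87830 = 2.77942.
Al per 8 O = 0.71538 × 2.77942 = 1.988.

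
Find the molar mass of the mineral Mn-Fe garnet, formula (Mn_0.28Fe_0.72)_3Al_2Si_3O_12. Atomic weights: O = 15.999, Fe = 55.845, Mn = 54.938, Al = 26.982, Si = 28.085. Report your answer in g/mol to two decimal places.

Mn: 0.84 × 54.938 = 46.1479
Fe: 2.16 × 55.845 = 120.6252
Al: 2 × 26.982 = 53.9640
Si: 3 × 28.085 = 84.2550
O: 12 × 15.999 = 191.9880
Summing the contributions gives the formula mass.

496.98 g/mol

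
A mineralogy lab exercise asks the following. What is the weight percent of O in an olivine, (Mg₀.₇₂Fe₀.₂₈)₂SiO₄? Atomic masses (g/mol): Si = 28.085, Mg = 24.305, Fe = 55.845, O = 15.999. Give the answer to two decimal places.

M((Mg₀.₇₂Fe₀.₂₈)₂SiO₄) = 158.353 g/mol.
O contributes 4 × 15.999 = 63.996 g per mole.
63.996/158.353 = 0.4041 → 40.41%.

40.41 wt%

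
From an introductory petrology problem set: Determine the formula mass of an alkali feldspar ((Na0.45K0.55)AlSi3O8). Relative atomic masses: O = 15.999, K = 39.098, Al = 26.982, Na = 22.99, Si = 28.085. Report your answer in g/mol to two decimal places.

271.08 g/mol

Na: 0.45 × 22.99 = 10.3455
K: 0.55 × 39.098 = 21.5039
Al: 1 × 26.982 = 26.9820
Si: 3 × 28.085 = 84.2550
O: 8 × 15.999 = 127.9920
Summing the contributions gives the formula mass.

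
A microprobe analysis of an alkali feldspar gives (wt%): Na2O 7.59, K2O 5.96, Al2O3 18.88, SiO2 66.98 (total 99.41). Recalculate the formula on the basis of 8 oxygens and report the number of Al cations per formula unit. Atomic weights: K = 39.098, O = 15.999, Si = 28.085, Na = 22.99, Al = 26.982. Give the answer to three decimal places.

0.997 Al apfu

Na2O: 7.59/61.979 = 0.12246 mol → 0.24492 mol Na, 0.12246 mol O.
K2O: 5.96/94.195 = 0.06327 mol → 0.12654 mol K, 0.06327 mol O.
Al2O3: 18.88/101.961 = 0.18517 mol → 0.37034 mol Al, 0.55551 mol O.
SiO2: 66.98/60.083 = 1.11479 mol → 1.11479 mol Si, 2.22958 mol O.
Total oxygen = 2.97082 mol. Normalization factor = 8/2.97082 = 2.69286.
Al per 8 O = 0.37034 × 2.69286 = 0.997.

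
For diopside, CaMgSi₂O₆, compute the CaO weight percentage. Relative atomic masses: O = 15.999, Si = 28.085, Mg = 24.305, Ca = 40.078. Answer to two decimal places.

25.90 wt%

Formula mass = 216.547 g/mol.
1 Ca → 1.0000 mol CaO per formula unit; M(CaO) = 56.077, so CaO mass = 56.077 g.
56.077/216.547 × 100 = 25.90 wt%.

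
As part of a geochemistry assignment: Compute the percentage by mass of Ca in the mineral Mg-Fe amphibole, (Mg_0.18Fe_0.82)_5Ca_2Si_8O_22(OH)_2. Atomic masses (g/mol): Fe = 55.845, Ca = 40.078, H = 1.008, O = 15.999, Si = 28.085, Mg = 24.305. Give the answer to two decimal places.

8.51 weight percent

Molar mass of (Mg_0.18Fe_0.82)_5Ca_2Si_8O_22(OH)_2: 0.90*24.305 + 4.10*55.845 + 2*40.078 + 8*28.085 + 24*15.999 + 2*1.008 = 941.667 g/mol.
Mass of Ca per formula unit: 2 × 40.078 = 80.156 g.
Weight fraction Ca = 80.156 / 941.667 = 0.0851.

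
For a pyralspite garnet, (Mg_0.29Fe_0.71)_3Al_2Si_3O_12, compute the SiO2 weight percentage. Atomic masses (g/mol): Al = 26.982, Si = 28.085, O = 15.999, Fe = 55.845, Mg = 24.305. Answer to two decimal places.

Formula mass = 470.302 g/mol.
3 Si → 3.0000 mol SiO2 per formula unit; M(SiO2) = 60.083, so SiO2 mass = 180.249 g.
180.249/470.302 × 100 = 38.33 wt%.

38.33 wt%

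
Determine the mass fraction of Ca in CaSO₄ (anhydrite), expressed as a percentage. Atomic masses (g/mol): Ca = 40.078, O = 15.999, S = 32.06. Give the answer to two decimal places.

Formula mass = 1×40.078 + 1×32.06 + 4×15.999 = 136.134 g/mol, of which 40.078 g is Ca.
So Ca makes up 40.078/136.134 = 0.2944 of the mass, i.e. 29.44%.

29.44 wt%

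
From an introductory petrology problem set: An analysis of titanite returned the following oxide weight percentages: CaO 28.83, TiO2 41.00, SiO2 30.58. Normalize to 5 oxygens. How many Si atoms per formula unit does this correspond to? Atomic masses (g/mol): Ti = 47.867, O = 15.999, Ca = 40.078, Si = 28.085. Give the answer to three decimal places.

28.83 wt% CaO ÷ 56.077 g/mol = 0.51411 mol, giving 0.51411 Ca and 0.51411 O.
41.00 wt% TiO2 ÷ 79.865 g/mol = 0.51337 mol, giving 0.51337 Ti and 1.02674 O.
30.58 wt% SiO2 ÷ 60.083 g/mol = 0.50896 mol, giving 0.50896 Si and 1.01792 O.
Oxygen sums to 2.55877; scaling by 5/2.55877 = 1.95406 puts the formula on 5 O.
Si: 0.50896 × 1.95406 = 0.995 atoms per formula unit.

0.995 Si apfu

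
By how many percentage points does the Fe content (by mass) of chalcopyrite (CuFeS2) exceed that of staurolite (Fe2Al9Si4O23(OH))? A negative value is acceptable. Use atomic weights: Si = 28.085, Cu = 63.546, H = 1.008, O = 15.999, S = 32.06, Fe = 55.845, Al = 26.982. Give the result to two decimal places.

17.32 percentage points

M(CuFeS2) = 183.511 g/mol, so wt% Fe = 55.845/183.511 × 100 = 30.43%.
M(Fe2Al9Si4O23(OH)) = 851.852 g/mol, so wt% Fe = 111.690/851.852 × 100 = 13.11%.
30.43 − 13.11 = 17.32 pp.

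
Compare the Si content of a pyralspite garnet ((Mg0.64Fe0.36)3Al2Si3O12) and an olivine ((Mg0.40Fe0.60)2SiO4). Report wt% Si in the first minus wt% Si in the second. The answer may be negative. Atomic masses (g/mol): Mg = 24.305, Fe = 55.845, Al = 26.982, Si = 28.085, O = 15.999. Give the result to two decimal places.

3.54 percentage points

M((Mg0.64Fe0.36)3Al2Si3O12) = 437.185 g/mol, so wt% Si = 84.255/437.185 × 100 = 19.27%.
M((Mg0.40Fe0.60)2SiO4) = 178.539 g/mol, so wt% Si = 28.085/178.539 × 100 = 15.73%.
19.27 − 15.73 = 3.54 pp.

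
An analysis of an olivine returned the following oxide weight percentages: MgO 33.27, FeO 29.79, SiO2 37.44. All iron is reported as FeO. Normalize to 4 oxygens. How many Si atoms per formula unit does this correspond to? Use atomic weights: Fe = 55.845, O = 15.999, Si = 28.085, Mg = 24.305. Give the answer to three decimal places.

1.002 Si apfu

MgO (M=40.304): mol = 0.82548; Mg = 0.82548, O = 0.82548.
FeO (M=71.844): mol = 0.41465; Fe = 0.41465, O = 0.41465.
SiO2 (M=60.083): mol = 0.62314; Si = 0.62314, O = 1.24628.
ΣO = 2.48641; factor = 4/ΣO = 1.60875.
Si apfu = 0.62314 × 1.60875 = 1.002.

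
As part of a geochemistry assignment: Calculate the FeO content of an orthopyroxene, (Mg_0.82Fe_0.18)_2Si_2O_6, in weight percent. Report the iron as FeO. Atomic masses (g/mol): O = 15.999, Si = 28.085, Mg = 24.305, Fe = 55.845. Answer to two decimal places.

Formula mass = 212.128 g/mol.
0.36 Fe → 0.3600 mol FeO per formula unit; M(FeO) = 71.844, so FeO mass = 25.864 g.
25.864/212.128 × 100 = 12.19 wt%.

12.19 wt%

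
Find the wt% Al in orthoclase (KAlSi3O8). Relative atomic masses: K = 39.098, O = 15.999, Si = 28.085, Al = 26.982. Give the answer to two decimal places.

9.69 wt%

M(KAlSi3O8) = 278.327 g/mol.
Al contributes 1 × 26.982 = 26.982 g per mole.
26.982/278.327 = 0.0969 → 9.69%.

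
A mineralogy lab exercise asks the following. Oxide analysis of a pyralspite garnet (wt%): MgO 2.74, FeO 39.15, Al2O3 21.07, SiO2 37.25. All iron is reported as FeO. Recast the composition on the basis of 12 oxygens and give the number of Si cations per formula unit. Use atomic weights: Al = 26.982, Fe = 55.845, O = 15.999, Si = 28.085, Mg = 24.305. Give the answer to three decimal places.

3.009 Si apfu

MgO (M=40.304): mol = 0.06798; Mg = 0.06798, O = 0.06798.
FeO (M=71.844): mol = 0.54493; Fe = 0.54493, O = 0.54493.
Al2O3 (M=101.961): mol = 0.20665; Al = 0.41330, O = 0.61995.
SiO2 (M=60.083): mol = 0.61998; Si = 0.61998, O = 1.23996.
ΣO = 2.47282; factor = 12/ΣO = 4.85276.
Si apfu = 0.61998 × 4.85276 = 3.009.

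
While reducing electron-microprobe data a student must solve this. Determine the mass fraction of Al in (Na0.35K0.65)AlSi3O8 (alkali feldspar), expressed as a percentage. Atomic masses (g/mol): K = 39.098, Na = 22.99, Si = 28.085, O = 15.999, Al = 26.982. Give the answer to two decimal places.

9.89 wt%

Molar mass of (Na0.35K0.65)AlSi3O8: 0.35×22.99 + 0.65×39.098 + 1×26.982 + 3×28.085 + 8×15.999 = 272.689 g/mol.
Mass of Al per formula unit: 1 × 26.982 = 26.982 g.
Weight fraction Al = 26.982 / 272.689 = 0.0989.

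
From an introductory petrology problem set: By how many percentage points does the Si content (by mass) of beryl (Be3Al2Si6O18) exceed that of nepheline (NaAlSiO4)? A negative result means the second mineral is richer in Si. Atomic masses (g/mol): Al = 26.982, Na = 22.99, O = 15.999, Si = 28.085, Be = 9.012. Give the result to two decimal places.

11.58 percentage points

Si in Be3Al2Si6O18: molar mass 537.492 g/mol; 6×28.085 = 168.510 g → 31.35 wt%.
Si in NaAlSiO4: molar mass 142.053 g/mol; 1×28.085 = 28.085 g → 19.77 wt%.
Difference = 31.35 − 19.77 = 11.58 percentage points.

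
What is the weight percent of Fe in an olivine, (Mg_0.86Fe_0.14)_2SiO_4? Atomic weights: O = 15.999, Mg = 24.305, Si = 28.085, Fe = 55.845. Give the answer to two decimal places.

10.46 weight percent

Molar mass of (Mg_0.86Fe_0.14)_2SiO_4: 1.72·24.305 + 0.28·55.845 + 1·28.085 + 4·15.999 = 149.522 g/mol.
Mass of Fe per formula unit: 0.28 × 55.845 = 15.637 g.
Weight fraction Fe = 15.637 / 149.522 = 0.1046.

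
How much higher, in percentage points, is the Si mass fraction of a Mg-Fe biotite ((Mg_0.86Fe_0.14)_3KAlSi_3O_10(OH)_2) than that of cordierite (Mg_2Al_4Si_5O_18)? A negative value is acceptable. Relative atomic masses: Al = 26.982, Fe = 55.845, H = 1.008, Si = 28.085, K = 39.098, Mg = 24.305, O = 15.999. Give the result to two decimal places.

-4.44 percentage points

M((Mg_0.86Fe_0.14)_3KAlSi_3O_10(OH)_2) = 430.501 g/mol, so wt% Si = 84.255/430.501 × 100 = 19.57%.
M(Mg_2Al_4Si_5O_18) = 584.945 g/mol, so wt% Si = 140.425/584.945 × 100 = 24.01%.
19.57 − 24.01 = -4.44 pp.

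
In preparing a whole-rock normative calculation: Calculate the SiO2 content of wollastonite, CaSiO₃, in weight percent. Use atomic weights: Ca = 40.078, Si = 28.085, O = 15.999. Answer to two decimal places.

51.72 wt%

Molar mass of CaSiO₃ = 1*40.078 + 1*28.085 + 3*15.999 = 116.160 g/mol.
Each formula unit contains 1 Si, equivalent to 1/1 = 1.0000 mol SiO2.
M(SiO2) = 1×28.085 + 2×15.999 = 60.083 g/mol.
Mass of SiO2 per formula unit = 1.0000 × 60.083 = 60.083 g.
SiO2 wt% = 60.083 / 116.160 × 100 = 51.72%.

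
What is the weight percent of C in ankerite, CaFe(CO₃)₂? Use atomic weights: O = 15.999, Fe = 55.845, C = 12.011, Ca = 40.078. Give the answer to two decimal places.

11.12 weight percent

Molar mass of CaFe(CO₃)₂: 1·40.078 + 1·55.845 + 2·12.011 + 6·15.999 = 215.939 g/mol.
Mass of C per formula unit: 2 × 12.011 = 24.022 g.
Weight fraction C = 24.022 / 215.939 = 0.1112.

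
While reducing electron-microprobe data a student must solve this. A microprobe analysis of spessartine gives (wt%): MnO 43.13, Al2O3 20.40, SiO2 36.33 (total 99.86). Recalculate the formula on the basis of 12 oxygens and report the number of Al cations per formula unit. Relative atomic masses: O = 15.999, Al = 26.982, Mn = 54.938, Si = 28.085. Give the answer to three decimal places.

MnO: 43.13/70.937 = 0.60800 mol → 0.60800 mol Mn, 0.60800 mol O.
Al2O3: 20.40/101.961 = 0.20008 mol → 0.40016 mol Al, 0.60024 mol O.
SiO2: 36.33/60.083 = 0.60466 mol → 0.60466 mol Si, 1.20932 mol O.
Total oxygen = 2.41756 mol. Normalization factor = 12/2.41756 = 4.96368.
Al per 12 O = 0.40016 × 4.96368 = 1.986.

1.986 Al apfu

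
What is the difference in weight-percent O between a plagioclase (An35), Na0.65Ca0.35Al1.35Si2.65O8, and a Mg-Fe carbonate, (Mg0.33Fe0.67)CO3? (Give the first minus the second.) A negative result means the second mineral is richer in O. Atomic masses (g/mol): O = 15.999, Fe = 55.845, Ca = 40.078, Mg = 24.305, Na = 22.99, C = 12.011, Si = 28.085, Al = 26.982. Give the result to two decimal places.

2.27 percentage points

First mineral: 127.992 g O in 267.814 g formula = 47.79 wt% O.
Second mineral: 47.997 g O in 105.445 g formula = 45.52 wt% O.
47.79% − 45.52% gives a difference of 2.27 percentage points.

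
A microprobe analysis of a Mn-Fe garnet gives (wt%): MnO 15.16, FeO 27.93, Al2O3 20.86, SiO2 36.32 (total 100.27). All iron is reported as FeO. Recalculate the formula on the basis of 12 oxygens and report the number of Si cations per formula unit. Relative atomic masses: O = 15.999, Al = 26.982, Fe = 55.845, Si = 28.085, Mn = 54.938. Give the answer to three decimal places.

2.991 Si apfu

MnO (M=70.937): mol = 0.21371; Mn = 0.21371, O = 0.21371.
FeO (M=71.844): mol = 0.38876; Fe = 0.38876, O = 0.38876.
Al2O3 (M=101.961): mol = 0.20459; Al = 0.40918, O = 0.61377.
SiO2 (M=60.083): mol = 0.60450; Si = 0.60450, O = 1.20900.
ΣO = 2.42524; factor = 12/ΣO = 4.94796.
Si apfu = 0.60450 × 4.94796 = 2.991.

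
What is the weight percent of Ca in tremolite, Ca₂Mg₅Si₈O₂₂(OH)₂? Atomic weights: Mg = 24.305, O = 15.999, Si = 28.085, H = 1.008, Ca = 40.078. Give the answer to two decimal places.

M(Ca₂Mg₅Si₈O₂₂(OH)₂) = 812.353 g/mol.
Ca contributes 2 × 40.078 = 80.156 g per mole.
80.156/812.353 = 0.0987 → 9.87%.

9.87 mass %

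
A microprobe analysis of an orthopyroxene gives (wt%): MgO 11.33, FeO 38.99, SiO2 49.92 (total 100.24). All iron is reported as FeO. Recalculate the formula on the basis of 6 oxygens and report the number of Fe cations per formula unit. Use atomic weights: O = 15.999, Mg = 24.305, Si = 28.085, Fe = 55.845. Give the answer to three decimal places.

MgO: 11.33/40.304 = 0.28111 mol → 0.28111 mol Mg, 0.28111 mol O.
FeO: 38.99/71.844 = 0.54270 mol → 0.54270 mol Fe, 0.54270 mol O.
SiO2: 49.92/60.083 = 0.83085 mol → 0.83085 mol Si, 1.66170 mol O.
Total oxygen = 2.48551 mol. Normalization factor = 6/2.48551 = 2.41399.
Fe per 6 O = 0.54270 × 2.41399 = 1.310.

1.310 Fe apfu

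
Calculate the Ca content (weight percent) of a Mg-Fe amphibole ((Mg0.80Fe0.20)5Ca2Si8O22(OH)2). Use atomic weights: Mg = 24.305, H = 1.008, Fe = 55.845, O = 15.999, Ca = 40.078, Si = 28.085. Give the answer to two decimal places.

9.50 weight percent

Molar mass of (Mg0.80Fe0.20)5Ca2Si8O22(OH)2: 4*24.305 + 1*55.845 + 2*40.078 + 8*28.085 + 24*15.999 + 2*1.008 = 843.893 g/mol.
Mass of Ca per formula unit: 2 × 40.078 = 80.156 g.
Weight fraction Ca = 80.156 / 843.893 = 0.0950.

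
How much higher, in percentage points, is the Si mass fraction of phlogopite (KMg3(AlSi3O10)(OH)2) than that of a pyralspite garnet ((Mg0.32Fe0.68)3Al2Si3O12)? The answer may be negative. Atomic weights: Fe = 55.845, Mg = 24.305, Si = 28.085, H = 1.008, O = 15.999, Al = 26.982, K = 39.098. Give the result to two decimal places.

Si in KMg3(AlSi3O10)(OH)2: molar mass 417.254 g/mol; 3×28.085 = 84.255 g → 20.19 wt%.
Si in (Mg0.32Fe0.68)3Al2Si3O12: molar mass 467.464 g/mol; 3×28.085 = 84.255 g → 18.02 wt%.
Difference = 20.19 − 18.02 = 2.17 percentage points.

2.17 percentage points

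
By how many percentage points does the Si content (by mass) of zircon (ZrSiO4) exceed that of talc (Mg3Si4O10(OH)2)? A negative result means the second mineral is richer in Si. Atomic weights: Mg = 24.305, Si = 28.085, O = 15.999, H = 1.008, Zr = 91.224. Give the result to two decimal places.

M(ZrSiO4) = 183.305 g/mol, so wt% Si = 28.085/183.305 × 100 = 15.32%.
M(Mg3Si4O10(OH)2) = 379.259 g/mol, so wt% Si = 112.340/379.259 × 100 = 29.62%.
15.32 − 29.62 = -14.30 pp.

-14.30 percentage points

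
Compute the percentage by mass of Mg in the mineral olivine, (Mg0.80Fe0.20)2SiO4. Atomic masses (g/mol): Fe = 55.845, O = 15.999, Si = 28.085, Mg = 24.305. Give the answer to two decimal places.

M((Mg0.80Fe0.20)2SiO4) = 153.307 g/mol.
Mg contributes 1.60 × 24.305 = 38.888 g per mole.
38.888/153.307 = 0.2537 → 25.37%.

25.37 wt%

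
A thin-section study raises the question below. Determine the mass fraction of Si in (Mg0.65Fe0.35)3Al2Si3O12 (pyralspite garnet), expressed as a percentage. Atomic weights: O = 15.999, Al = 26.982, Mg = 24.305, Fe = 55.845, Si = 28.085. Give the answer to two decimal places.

Formula mass = 1.95*24.305 + 1.05*55.845 + 2*26.982 + 3*28.085 + 12*15.999 = 436.239 g/mol, of which 84.255 g is Si.
So Si makes up 84.255/436.239 = 0.1931 of the mass, i.e. 19.31%.

19.31 wt%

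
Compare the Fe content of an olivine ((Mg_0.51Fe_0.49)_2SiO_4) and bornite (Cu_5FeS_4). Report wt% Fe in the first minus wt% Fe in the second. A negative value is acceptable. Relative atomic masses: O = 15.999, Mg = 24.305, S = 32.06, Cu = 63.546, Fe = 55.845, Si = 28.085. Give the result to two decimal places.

20.76 percentage points

M((Mg_0.51Fe_0.49)_2SiO_4) = 171.600 g/mol, so wt% Fe = 54.728/171.600 × 100 = 31.89%.
M(Cu_5FeS_4) = 501.815 g/mol, so wt% Fe = 55.845/501.815 × 100 = 11.13%.
31.89 − 11.13 = 20.76 pp.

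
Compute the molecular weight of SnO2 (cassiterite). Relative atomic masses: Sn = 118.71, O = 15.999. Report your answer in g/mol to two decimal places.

M = 1*118.71 + 2*15.999

150.71 g/mol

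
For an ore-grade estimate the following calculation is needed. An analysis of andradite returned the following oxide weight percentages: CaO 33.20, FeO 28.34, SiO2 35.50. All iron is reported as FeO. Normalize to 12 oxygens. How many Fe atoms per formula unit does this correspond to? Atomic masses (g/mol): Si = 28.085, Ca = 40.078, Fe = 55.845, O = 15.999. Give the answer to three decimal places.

2.183 Fe apfu

CaO: 33.20/56.077 = 0.59204 mol → 0.59204 mol Ca, 0.59204 mol O.
FeO: 28.34/71.844 = 0.39447 mol → 0.39447 mol Fe, 0.39447 mol O.
SiO2: 35.50/60.083 = 0.59085 mol → 0.59085 mol Si, 1.18170 mol O.
Total oxygen = 2.16821 mol. Normalization factor = 12/2.16821 = 5.53452.
Fe per 12 O = 0.39447 × 5.53452 = 2.183.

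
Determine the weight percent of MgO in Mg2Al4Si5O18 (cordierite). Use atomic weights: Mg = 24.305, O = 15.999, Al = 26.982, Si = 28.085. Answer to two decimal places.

13.78 wt%

M(Mg2Al4Si5O18) = 584.945 g/mol; M(MgO) = 40.304 g/mol.
Moles MgO per formula unit = 2 Mg ÷ 1 = 2.0000.
MgO fraction = (2.0000 × 40.304) / 584.945 = 80.608/584.945 = 0.1378.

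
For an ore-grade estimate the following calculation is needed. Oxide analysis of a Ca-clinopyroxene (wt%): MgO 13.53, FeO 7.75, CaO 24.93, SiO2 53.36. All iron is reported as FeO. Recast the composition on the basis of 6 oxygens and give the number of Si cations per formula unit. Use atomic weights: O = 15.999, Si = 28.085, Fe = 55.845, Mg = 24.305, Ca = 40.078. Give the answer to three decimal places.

MgO (M=40.304): mol = 0.33570; Mg = 0.33570, O = 0.33570.
FeO (M=71.844): mol = 0.10787; Fe = 0.10787, O = 0.10787.
CaO (M=56.077): mol = 0.44457; Ca = 0.44457, O = 0.44457.
SiO2 (M=60.083): mol = 0.88810; Si = 0.88810, O = 1.77620.
ΣO = 2.66434; factor = 6/ΣO = 2.25196.
Si apfu = 0.88810 × 2.25196 = 2.000.

2.000 Si apfu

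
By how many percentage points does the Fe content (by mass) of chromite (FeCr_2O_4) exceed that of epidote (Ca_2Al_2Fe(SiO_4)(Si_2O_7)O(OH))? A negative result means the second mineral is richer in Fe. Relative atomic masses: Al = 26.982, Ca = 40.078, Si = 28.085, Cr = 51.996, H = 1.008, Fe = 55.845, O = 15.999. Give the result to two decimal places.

Fe in FeCr_2O_4: molar mass 223.833 g/mol; 1×55.845 = 55.845 g → 24.95 wt%.
Fe in Ca_2Al_2Fe(SiO_4)(Si_2O_7)O(OH): molar mass 483.215 g/mol; 1×55.845 = 55.845 g → 11.56 wt%.
Difference = 24.95 − 11.56 = 13.39 percentage points.

13.39 percentage points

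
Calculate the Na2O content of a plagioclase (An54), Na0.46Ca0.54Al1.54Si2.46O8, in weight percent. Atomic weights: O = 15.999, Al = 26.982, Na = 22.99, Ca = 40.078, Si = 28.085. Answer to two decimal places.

5.26 wt%

M(Na0.46Ca0.54Al1.54Si2.46O8) = 270.851 g/mol; M(Na2O) = 61.979 g/mol.
Moles Na2O per formula unit = 0.46 Na ÷ 2 = 0.2300.
Na2O fraction = (0.2300 × 61.979) / 270.851 = 14.255/270.851 = 0.0526.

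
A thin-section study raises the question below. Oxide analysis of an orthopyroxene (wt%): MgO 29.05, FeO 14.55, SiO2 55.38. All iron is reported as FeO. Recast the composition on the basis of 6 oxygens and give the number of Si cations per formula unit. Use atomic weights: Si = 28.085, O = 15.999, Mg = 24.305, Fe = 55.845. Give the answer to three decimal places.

1.999 Si apfu

29.05 wt% MgO ÷ 40.304 g/mol = 0.72077 mol, giving 0.72077 Mg and 0.72077 O.
14.55 wt% FeO ÷ 71.844 g/mol = 0.20252 mol, giving 0.20252 Fe and 0.20252 O.
55.38 wt% SiO2 ÷ 60.083 g/mol = 0.92172 mol, giving 0.92172 Si and 1.84344 O.
Oxygen sums to 2.76673; scaling by 6/2.76673 = 2.16863 puts the formula on 6 O.
Si: 0.92172 × 2.16863 = 1.999 atoms per formula unit.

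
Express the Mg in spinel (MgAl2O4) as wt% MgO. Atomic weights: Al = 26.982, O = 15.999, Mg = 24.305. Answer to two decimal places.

Formula mass = 142.265 g/mol.
1 Mg → 1.0000 mol MgO per formula unit; M(MgO) = 40.304, so MgO mass = 40.304 g.
40.304/142.265 × 100 = 28.33 wt%.

28.33 wt%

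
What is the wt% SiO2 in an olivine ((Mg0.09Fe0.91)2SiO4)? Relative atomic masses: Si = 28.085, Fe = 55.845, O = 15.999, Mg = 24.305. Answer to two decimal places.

30.33 wt%

Molar mass of (Mg0.09Fe0.91)2SiO4 = 0.18·24.305 + 1.82·55.845 + 1·28.085 + 4·15.999 = 198.094 g/mol.
Each formula unit contains 1 Si, equivalent to 1/1 = 1.0000 mol SiO2.
M(SiO2) = 1×28.085 + 2×15.999 = 60.083 g/mol.
Mass of SiO2 per formula unit = 1.0000 × 60.083 = 60.083 g.
SiO2 wt% = 60.083 / 198.094 × 100 = 30.33%.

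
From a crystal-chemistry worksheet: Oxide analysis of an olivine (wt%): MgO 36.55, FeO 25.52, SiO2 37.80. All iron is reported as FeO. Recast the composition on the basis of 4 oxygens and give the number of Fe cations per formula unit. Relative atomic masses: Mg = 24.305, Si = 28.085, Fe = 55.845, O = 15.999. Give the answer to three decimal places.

36.55 wt% MgO ÷ 40.304 g/mol = 0.90686 mol, giving 0.90686 Mg and 0.90686 O.
25.52 wt% FeO ÷ 71.844 g/mol = 0.35521 mol, giving 0.35521 Fe and 0.35521 O.
37.80 wt% SiO2 ÷ 60.083 g/mol = 0.62913 mol, giving 0.62913 Si and 1.25826 O.
Oxygen sums to 2.52033; scaling by 4/2.52033 = 1.58709 puts the formula on 4 O.
Fe: 0.35521 × 1.58709 = 0.564 atoms per formula unit.

0.564 Fe apfu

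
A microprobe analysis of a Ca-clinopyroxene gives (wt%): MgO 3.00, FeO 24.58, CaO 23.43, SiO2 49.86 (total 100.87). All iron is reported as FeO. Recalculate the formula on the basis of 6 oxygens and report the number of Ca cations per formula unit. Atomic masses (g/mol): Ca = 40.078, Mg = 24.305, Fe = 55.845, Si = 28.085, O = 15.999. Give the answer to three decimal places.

1.005 Ca apfu

MgO (M=40.304): mol = 0.07443; Mg = 0.07443, O = 0.07443.
FeO (M=71.844): mol = 0.34213; Fe = 0.34213, O = 0.34213.
CaO (M=56.077): mol = 0.41782; Ca = 0.41782, O = 0.41782.
SiO2 (M=60.083): mol = 0.82985; Si = 0.82985, O = 1.65970.
ΣO = 2.49408; factor = 6/ΣO = 2.40570.
Ca apfu = 0.41782 × 2.40570 = 1.005.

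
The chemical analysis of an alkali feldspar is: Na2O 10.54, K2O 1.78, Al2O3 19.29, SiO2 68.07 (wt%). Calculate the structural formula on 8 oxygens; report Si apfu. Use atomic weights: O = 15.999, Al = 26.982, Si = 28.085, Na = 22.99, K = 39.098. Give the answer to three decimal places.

Na2O: 10.54/61.979 = 0.17006 mol → 0.34012 mol Na, 0.17006 mol O.
K2O: 1.78/94.195 = 0.01890 mol → 0.03780 mol K, 0.01890 mol O.
Al2O3: 19.29/101.961 = 0.18919 mol → 0.37838 mol Al, 0.56757 mol O.
SiO2: 68.07/60.083 = 1.13293 mol → 1.13293 mol Si, 2.26586 mol O.
Total oxygen = 3.02239 mol. Normalization factor = 8/3.02239 = 2.64691.
Si per 8 O = 1.13293 × 2.64691 = 2.999.

2.999 Si apfu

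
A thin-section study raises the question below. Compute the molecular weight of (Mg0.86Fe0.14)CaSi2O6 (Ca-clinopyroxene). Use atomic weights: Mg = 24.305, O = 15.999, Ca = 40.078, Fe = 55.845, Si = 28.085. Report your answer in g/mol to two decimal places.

220.96 g/mol

Mg: 0.86 × 24.305 = 20.9023
Fe: 0.14 × 55.845 = 7.8183
Ca: 1 × 40.078 = 40.0780
Si: 2 × 28.085 = 56.1700
O: 6 × 15.999 = 95.9940
Summing the contributions gives the formula mass.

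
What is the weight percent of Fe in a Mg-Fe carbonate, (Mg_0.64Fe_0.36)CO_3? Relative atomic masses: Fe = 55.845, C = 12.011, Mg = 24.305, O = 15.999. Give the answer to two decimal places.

21.01 mass %

Molar mass of (Mg_0.64Fe_0.36)CO_3: 0.64·24.305 + 0.36·55.845 + 1·12.011 + 3·15.999 = 95.667 g/mol.
Mass of Fe per formula unit: 0.36 × 55.845 = 20.104 g.
Weight fraction Fe = 20.104 / 95.667 = 0.2101.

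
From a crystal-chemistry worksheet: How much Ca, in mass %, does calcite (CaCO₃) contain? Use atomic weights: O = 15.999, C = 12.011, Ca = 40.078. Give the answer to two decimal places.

40.04 mass %

M(CaCO₃) = 100.086 g/mol.
Ca contributes 1 × 40.078 = 40.078 g per mole.
40.078/100.086 = 0.4004 → 40.04%.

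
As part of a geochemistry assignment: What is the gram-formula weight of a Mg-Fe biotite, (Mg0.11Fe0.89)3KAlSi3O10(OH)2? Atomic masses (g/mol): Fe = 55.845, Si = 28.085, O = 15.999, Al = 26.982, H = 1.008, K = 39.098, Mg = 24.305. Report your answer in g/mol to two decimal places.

The formula mass is the sum 0.33(24.305) + 2.67(55.845) + 1(39.098) + 1(26.982) + 3(28.085) + 12(15.999) + 2(1.008).

501.47 g/mol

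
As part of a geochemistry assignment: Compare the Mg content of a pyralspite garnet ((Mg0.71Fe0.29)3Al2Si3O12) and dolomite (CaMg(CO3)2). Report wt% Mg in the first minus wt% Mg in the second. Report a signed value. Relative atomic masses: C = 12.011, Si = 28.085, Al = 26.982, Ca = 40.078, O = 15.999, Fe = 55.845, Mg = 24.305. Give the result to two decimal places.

-1.16 percentage points

M((Mg0.71Fe0.29)3Al2Si3O12) = 430.562 g/mol, so wt% Mg = 51.770/430.562 × 100 = 12.02%.
M(CaMg(CO3)2) = 184.399 g/mol, so wt% Mg = 24.305/184.399 × 100 = 13.18%.
12.02 − 13.18 = -1.16 pp.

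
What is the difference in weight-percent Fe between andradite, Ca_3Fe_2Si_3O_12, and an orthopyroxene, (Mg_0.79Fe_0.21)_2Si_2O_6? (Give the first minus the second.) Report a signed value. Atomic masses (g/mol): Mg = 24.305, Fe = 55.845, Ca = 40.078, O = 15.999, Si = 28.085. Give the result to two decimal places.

M(Ca_3Fe_2Si_3O_12) = 508.167 g/mol, so wt% Fe = 111.690/508.167 × 100 = 21.98%.
M((Mg_0.79Fe_0.21)_2Si_2O_6) = 214.021 g/mol, so wt% Fe = 23.455/214.021 × 100 = 10.96%.
21.98 − 10.96 = 11.02 pp.

11.02 percentage points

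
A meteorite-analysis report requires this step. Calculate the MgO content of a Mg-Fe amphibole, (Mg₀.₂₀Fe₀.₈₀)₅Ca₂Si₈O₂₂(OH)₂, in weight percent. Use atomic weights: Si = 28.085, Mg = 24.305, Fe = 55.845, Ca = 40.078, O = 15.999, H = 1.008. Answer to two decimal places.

M((Mg₀.₂₀Fe₀.₈₀)₅Ca₂Si₈O₂₂(OH)₂) = 938.513 g/mol; M(MgO) = 40.304 g/mol.
Moles MgO per formula unit = 1 Mg ÷ 1 = 1.0000.
MgO fraction = (1.0000 × 40.304) / 938.513 = 40.304/938.513 = 0.0429.

4.29 wt%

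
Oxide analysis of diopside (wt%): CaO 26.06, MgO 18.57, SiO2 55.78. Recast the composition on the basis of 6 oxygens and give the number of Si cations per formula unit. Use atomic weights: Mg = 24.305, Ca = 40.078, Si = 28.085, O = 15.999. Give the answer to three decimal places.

2.002 Si apfu

CaO: 26.06/56.077 = 0.46472 mol → 0.46472 mol Ca, 0.46472 mol O.
MgO: 18.57/40.304 = 0.46075 mol → 0.46075 mol Mg, 0.46075 mol O.
SiO2: 55.78/60.083 = 0.92838 mol → 0.92838 mol Si, 1.85676 mol O.
Total oxygen = 2.78223 mol. Normalization factor = 6/2.78223 = 2.15654.
Si per 6 O = 0.92838 × 2.15654 = 2.002.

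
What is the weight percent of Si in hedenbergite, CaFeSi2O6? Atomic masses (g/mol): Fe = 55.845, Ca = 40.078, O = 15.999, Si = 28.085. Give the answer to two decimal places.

22.64 mass %

M(CaFeSi2O6) = 248.087 g/mol.
Si contributes 2 × 28.085 = 56.170 g per mole.
56.170/248.087 = 0.2264 → 22.64%.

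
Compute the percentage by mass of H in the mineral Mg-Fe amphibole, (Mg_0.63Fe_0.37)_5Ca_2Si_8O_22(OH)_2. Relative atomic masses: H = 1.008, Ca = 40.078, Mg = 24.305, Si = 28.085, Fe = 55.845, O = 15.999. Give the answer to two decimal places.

0.23 weight percent

Molar mass of (Mg_0.63Fe_0.37)_5Ca_2Si_8O_22(OH)_2: 3.15*24.305 + 1.85*55.845 + 2*40.078 + 8*28.085 + 24*15.999 + 2*1.008 = 870.702 g/mol.
Mass of H per formula unit: 2 × 1.008 = 2.016 g.
Weight fraction H = 2.016 / 870.702 = 0.0023.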